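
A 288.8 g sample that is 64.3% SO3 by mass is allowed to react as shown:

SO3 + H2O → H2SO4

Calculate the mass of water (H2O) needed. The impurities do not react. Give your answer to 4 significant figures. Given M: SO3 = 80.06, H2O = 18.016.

41.79 g

Mass of pure SO3 = 288.8 g × 0.643 = 185.70 g.
n(SO3) = 185.70 g / 80.06 g/mol = 2.3195 mol.
From the equation the SO3:H2O mole ratio is 1:1, so n(H2O) = 2.3195 × 1/1 = 2.3195 mol.
Mass of H2O = 2.3195 mol × 18.016 g/mol = 41.788 g.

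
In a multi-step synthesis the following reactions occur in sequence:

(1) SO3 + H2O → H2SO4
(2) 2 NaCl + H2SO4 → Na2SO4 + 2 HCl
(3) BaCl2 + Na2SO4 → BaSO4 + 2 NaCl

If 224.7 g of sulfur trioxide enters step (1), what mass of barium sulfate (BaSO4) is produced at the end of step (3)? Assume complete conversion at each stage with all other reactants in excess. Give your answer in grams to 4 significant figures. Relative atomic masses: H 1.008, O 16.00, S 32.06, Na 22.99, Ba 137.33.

655.0 g

M(SO3) = 32.06 + 3(16.00) = 80.06 g/mol.
M(BaSO4) = 137.33 + 32.06 + 4(16.00) = 233.39 g/mol.
n(SO3) = 224.7 / 80.06 = 2.8066 mol.
Reaction (1): SO3→H2SO4 ratio 1:1 ⇒ n(H2SO4) = 2.8066 mol.
Reaction (2): H2SO4→Na2SO4 ratio 1:1 ⇒ n(Na2SO4) = 2.8066 mol.
Reaction (3): Na2SO4→BaSO4 ratio 1:1 ⇒ n(BaSO4) = 2.8066 mol.
Mass of BaSO4 = 2.8066 × 233.39 = 655.04 g.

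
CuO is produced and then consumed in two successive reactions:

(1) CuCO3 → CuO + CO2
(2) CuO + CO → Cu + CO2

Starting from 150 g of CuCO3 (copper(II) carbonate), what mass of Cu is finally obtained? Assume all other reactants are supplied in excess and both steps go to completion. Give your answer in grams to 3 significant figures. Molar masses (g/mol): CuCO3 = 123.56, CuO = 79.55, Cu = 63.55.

77.1 g

n(CuCO3) = 150.0 / 123.56 = 1.214 mol.
Step 1 gives a 1:1 ratio of CuCO3 to CuO, so n(CuO) = 1.214 mol.
In step 2 the CuO:Cu ratio is 1:1, so n(Cu) = 1.214 mol.
Mass of Cu = 1.214 × 63.55 = 77.15 g.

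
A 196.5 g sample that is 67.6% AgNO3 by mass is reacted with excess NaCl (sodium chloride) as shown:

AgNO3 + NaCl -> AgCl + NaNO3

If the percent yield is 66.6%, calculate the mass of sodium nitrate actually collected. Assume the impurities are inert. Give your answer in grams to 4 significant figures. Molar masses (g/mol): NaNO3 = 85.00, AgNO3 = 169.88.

44.26 g

Pure AgNO3 available = 196.5 g × 0.676 = 132.83 g.
n(AgNO3) = 132.83 g / 169.88 g/mol = 0.78193 mol.
From the equation the AgNO3:NaNO3 mole ratio is 1:1, so n(NaNO3) = 0.78193 × 1/1 = 0.78193 mol.
Mass of NaNO3 = 0.78193 mol × 85.00 g/mol = 66.464 g.
Actual mass collected = 66.464 g × 0.666 = 44.265 g.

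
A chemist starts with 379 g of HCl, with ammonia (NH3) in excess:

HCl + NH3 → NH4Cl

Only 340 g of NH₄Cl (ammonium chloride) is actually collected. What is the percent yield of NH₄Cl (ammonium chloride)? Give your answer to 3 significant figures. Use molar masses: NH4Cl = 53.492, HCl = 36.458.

61.1 %

n(HCl) = 379.0 g / 36.458 g/mol = 10.40 mol.
From the equation the HCl:NH4Cl mole ratio is 1:1, so n(NH4Cl) = 10.40 × 1/1 = 10.40 mol.
Mass of NH4Cl = 10.40 mol × 53.492 g/mol = 556.1 g.
This is the theoretical yield. Percent yield = 340 g / 556.1 g × 100% = 61.14%.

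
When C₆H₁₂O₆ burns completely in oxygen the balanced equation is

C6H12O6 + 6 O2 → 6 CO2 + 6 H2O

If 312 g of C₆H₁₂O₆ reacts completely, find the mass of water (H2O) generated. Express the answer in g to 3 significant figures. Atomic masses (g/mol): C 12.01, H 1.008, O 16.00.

M(C6H12O6) = 6(12.01) + 12(1.008) + 6(16.00) = 180.156 g/mol.
M(H2O) = 2(1.008) + 16.00 = 18.016 g/mol.
n(C6H12O6) = 312.0 g / 180.156 g/mol = 1.732 mol.
From the equation the C6H12O6:H2O mole ratio is 1:6, so n(H2O) = 1.732 × 6/1 = 10.39 mol.
Mass of H2O = 10.39 mol × 18.016 g/mol = 187.2 g.

187 g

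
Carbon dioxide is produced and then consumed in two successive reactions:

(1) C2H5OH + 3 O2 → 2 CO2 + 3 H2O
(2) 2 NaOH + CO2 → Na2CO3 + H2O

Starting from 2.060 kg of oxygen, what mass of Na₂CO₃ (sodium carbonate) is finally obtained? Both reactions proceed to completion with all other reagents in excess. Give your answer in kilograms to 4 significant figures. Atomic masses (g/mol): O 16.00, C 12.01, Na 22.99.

M(O2) = 2(16.00) = 32.00 g/mol.
M(Na2CO3) = 2(22.99) + 12.01 + 3(16.00) = 105.99 g/mol.
2.060 kg = 2060.0 g.
n(O2) = 2060.0 / 32.00 = 64.375 mol.
Step 1 gives a 3:2 ratio of O2 to CO2, so n(CO2) = 42.917 mol.
In step 2 the CO2:Na2CO3 ratio is 1:1, so n(Na2CO3) = 42.917 mol.
Mass of Na2CO3 = 42.917 × 105.99 = 4548.7 g = 4.549 kg.

4.549 kg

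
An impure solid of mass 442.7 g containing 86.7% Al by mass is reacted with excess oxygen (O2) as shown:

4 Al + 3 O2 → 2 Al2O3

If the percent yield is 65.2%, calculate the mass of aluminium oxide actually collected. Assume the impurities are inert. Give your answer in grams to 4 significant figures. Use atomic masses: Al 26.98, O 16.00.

472.9 g

Pure Al available = 442.7 g × 0.867 = 383.82 g.
M(Al) = 26.98 g/mol.
M(Al2O3) = 2(26.98) + 3(16.00) = 101.96 g/mol.
n(Al) = 383.82 g / 26.98 g/mol = 14.226 mol.
From the equation the Al:Al2O3 mole ratio is 4:2, so n(Al2O3) = 14.226 × 2/4 = 7.1131 mol.
Mass of Al2O3 = 7.1131 mol × 101.96 g/mol = 725.25 g.
Actual mass collected = 725.25 g × 0.652 = 472.86 g.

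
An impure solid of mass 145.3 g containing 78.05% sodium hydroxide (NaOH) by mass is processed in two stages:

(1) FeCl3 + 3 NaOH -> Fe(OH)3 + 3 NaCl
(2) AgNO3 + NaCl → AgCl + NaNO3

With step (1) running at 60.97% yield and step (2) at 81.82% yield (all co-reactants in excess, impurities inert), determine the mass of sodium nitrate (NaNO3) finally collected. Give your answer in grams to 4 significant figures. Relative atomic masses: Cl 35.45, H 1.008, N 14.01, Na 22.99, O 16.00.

Pure NaOH = 145.3 × 0.7805 = 113.41 g.
M(NaOH) = 22.99 + 16.00 + 1.008 = 39.998 g/mol.
M(NaNO3) = 22.99 + 14.01 + 3(16.00) = 85.00 g/mol.
n(NaOH) = 113.41 / 39.998 = 2.8353 mol.
Step 1 (NaOH:NaCl = 3:3): theoretical n(NaCl) = 2.8353 mol; at 60.97% yield, n(NaCl) = 1.7287 mol.
Step 2 (NaCl:NaNO3 = 1:1): theoretical n(NaNO3) = 1.7287 mol, so theoretical mass = 1.7287 × 85.00 = 146.94 g.
At 81.82% yield, actual mass of NaNO3 = 146.94 × 0.8182 = 120.23 g.

120.2 g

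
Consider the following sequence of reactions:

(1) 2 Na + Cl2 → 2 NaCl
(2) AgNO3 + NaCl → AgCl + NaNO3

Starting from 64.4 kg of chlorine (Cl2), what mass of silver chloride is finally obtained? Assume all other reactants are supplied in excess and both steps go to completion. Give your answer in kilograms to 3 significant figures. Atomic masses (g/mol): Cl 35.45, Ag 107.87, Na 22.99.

260 kg

M(Cl2) = 2(35.45) = 70.90 g/mol.
M(AgCl) = 107.87 + 35.45 = 143.32 g/mol.
64.4 kg = 64400 g.
n(Cl2) = 64400 / 70.90 = 908.3 mol.
Step 1 gives a 1:2 ratio of Cl2 to NaCl, so n(NaCl) = 1817 mol.
In step 2 the NaCl:AgCl ratio is 1:1, so n(AgCl) = 1817 mol.
Mass of AgCl = 1817 × 143.32 = 260400 g = 260 kg.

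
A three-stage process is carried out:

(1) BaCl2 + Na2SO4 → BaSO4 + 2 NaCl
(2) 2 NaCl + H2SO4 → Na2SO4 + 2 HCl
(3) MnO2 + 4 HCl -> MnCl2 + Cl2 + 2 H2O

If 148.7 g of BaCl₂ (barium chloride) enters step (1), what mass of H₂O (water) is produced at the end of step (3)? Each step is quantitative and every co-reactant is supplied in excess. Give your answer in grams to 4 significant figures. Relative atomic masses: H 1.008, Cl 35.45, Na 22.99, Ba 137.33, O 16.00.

12.87 g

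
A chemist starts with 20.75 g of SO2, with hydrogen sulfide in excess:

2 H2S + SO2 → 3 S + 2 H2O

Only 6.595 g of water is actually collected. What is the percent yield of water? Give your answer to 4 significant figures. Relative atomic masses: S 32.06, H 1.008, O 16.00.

M(SO2) = 32.06 + 2(16.00) = 64.06 g/mol.
M(H2O) = 2(1.008) + 16.00 = 18.016 g/mol.
n(SO2) = 20.750 g / 64.06 g/mol = 0.32392 mol.
From the equation the SO2:H2O mole ratio is 1:2, so n(H2O) = 0.32392 × 2/1 = 0.64783 mol.
Mass of H2O = 0.64783 mol × 18.016 g/mol = 11.671 g.
This is the theoretical yield. Percent yield = 6.595 g / 11.671 g × 100% = 56.506%.

56.51 %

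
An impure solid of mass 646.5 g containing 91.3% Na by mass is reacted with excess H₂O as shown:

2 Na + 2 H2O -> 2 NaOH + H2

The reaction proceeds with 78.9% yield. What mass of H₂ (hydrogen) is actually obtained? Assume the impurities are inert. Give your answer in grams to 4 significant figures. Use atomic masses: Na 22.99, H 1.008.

20.42 g

Pure Na available = 646.5 g × 0.913 = 590.25 g.
M(Na) = 22.99 g/mol.
M(H2) = 2(1.008) = 2.016 g/mol.
n(Na) = 590.25 g / 22.99 g/mol = 25.674 mol.
From the equation the Na:H2 mole ratio is 2:1, so n(H2) = 25.674 × 1/2 = 12.837 mol.
Mass of H2 = 12.837 mol × 2.016 g/mol = 25.880 g.
Actual mass collected = 25.880 g × 0.789 = 20.419 g.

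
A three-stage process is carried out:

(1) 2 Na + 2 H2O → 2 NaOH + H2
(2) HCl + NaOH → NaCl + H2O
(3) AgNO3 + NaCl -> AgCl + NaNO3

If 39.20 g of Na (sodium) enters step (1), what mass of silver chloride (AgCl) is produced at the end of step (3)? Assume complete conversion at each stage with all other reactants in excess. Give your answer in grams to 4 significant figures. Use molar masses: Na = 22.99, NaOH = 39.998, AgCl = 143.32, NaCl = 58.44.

n(Na) = 39.20 / 22.99 = 1.7051 mol.
Reaction (1): Na→NaOH ratio 2:2 ⇒ n(NaOH) = 1.7051 mol.
Reaction (2): NaOH→NaCl ratio 1:1 ⇒ n(NaCl) = 1.7051 mol.
Reaction (3): NaCl→AgCl ratio 1:1 ⇒ n(AgCl) = 1.7051 mol.
Mass of AgCl = 1.7051 × 143.32 = 244.37 g.

244.4 g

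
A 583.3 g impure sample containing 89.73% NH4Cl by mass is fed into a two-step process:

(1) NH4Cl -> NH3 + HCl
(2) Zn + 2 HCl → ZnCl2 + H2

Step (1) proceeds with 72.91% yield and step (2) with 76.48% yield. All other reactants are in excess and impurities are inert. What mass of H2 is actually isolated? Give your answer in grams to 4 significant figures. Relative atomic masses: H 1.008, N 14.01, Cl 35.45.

5.500 g

Pure NH4Cl = 583.3 × 0.8973 = 523.40 g.
M(NH4Cl) = 14.01 + 4(1.008) + 35.45 = 53.492 g/mol.
M(H2) = 2(1.008) = 2.016 g/mol.
n(NH4Cl) = 523.40 / 53.492 = 9.7845 mol.
Step 1 (NH4Cl:HCl = 1:1): theoretical n(HCl) = 9.7845 mol; at 72.91% yield, n(HCl) = 7.1339 mol.
Step 2 (HCl:H2 = 2:1): theoretical n(H2) = 3.5670 mol, so theoretical mass = 3.5670 × 2.016 = 7.1910 g.
At 76.48% yield, actual mass of H2 = 7.1910 × 0.7648 = 5.4997 g.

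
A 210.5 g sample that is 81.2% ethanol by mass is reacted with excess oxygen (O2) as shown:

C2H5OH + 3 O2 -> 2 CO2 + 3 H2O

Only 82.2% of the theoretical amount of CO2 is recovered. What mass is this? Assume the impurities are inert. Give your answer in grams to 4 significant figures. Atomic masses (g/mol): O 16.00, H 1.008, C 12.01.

Pure C2H5OH available = 210.5 g × 0.812 = 170.93 g.
M(C2H5OH) = 2(12.01) + 6(1.008) + 16.00 = 46.068 g/mol.
M(CO2) = 12.01 + 2(16.00) = 44.01 g/mol.
n(C2H5OH) = 170.93 g / 46.068 g/mol = 3.7103 mol.
From the equation the C2H5OH:CO2 mole ratio is 1:2, so n(CO2) = 3.7103 × 2/1 = 7.4206 mol.
Mass of CO2 = 7.4206 mol × 44.01 g/mol = 326.58 g.
Actual mass collected = 326.58 g × 0.822 = 268.45 g.

268.4 g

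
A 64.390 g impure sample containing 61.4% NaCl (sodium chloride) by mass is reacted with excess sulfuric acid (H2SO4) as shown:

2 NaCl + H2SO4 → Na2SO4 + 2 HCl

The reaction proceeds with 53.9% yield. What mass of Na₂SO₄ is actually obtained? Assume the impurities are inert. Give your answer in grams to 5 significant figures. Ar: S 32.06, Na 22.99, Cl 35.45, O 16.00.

Pure NaCl available = 64.390 g × 0.614 = 39.5355 g.
M(NaCl) = 22.99 + 35.45 = 58.44 g/mol.
M(Na2SO4) = 2(22.99) + 32.06 + 4(16.00) = 142.04 g/mol.
n(NaCl) = 39.5355 g / 58.44 g/mol = 0.676514 mol.
From the equation the NaCl:Na2SO4 mole ratio is 2:1, so n(Na2SO4) = 0.676514 × 1/2 = 0.338257 mol.
Mass of Na2SO4 = 0.338257 mol × 142.04 g/mol = 48.0460 g.
Actual mass collected = 48.0460 g × 0.539 = 25.8968 g.

25.897 g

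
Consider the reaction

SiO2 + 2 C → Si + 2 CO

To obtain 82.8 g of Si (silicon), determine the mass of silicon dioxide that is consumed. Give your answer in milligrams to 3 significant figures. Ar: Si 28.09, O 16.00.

177000 mg

M(Si) = 28.09 g/mol.
M(SiO2) = 28.09 + 2(16.00) = 60.09 g/mol.
n(Si) = 82.80 g / 28.09 g/mol = 2.948 mol.
From the equation the Si:SiO2 mole ratio is 1:1, so n(SiO2) = 2.948 × 1/1 = 2.948 mol.
Mass of SiO2 = 2.948 mol × 60.09 g/mol = 177.1 g.
Converting to mg: 177.1 g = 177000 mg.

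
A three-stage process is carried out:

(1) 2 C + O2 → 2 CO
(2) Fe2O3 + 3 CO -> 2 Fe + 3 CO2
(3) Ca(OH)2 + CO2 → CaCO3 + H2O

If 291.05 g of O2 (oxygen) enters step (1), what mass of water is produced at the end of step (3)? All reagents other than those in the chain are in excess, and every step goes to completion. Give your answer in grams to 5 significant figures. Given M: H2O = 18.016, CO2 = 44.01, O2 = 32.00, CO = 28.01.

327.72 g

n(O2) = 291.05 / 32.00 = 9.09531 mol.
Reaction (1): O2→CO ratio 1:2 ⇒ n(CO) = 18.1906 mol.
Reaction (2): CO→CO2 ratio 3:3 ⇒ n(CO2) = 18.1906 mol.
Reaction (3): CO2→H2O ratio 1:1 ⇒ n(H2O) = 18.1906 mol.
Mass of H2O = 18.1906 × 18.016 = 327.722 g.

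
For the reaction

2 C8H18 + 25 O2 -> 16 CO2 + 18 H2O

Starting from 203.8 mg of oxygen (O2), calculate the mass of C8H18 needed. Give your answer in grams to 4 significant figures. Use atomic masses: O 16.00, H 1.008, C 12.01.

0.05820 g

M(O2) = 2(16.00) = 32.00 g/mol.
M(C8H18) = 8(12.01) + 18(1.008) = 114.224 g/mol.
Convert: 203.8 mg = 0.20380 g.
n(O2) = 0.20380 g / 32.00 g/mol = 0.0063688 mol.
From the equation the O2:C8H18 mole ratio is 25:2, so n(C8H18) = 0.0063688 × 2/25 = 0.00050950 mol.
Mass of C8H18 = 0.00050950 mol × 114.224 g/mol = 0.058197 g.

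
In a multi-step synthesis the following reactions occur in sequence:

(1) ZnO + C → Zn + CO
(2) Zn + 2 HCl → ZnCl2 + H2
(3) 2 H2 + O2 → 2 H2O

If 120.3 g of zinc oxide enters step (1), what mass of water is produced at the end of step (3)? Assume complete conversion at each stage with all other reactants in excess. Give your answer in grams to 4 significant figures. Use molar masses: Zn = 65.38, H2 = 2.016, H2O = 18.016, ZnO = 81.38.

n(ZnO) = 120.3 / 81.38 = 1.4783 mol.
Reaction (1): ZnO→Zn ratio 1:1 ⇒ n(Zn) = 1.4783 mol.
Reaction (2): Zn→H2 ratio 1:1 ⇒ n(H2) = 1.4783 mol.
Reaction (3): H2→H2O ratio 2:2 ⇒ n(H2O) = 1.4783 mol.
Mass of H2O = 1.4783 × 18.016 = 26.632 g.

26.63 g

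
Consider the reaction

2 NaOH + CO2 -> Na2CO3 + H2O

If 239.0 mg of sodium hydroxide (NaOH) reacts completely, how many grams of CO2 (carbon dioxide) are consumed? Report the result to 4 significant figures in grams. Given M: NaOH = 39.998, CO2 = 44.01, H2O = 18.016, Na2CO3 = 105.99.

Convert: 239.0 mg = 0.23900 g.
n(NaOH) = 0.23900 g / 39.998 g/mol = 0.0059753 mol.
From the equation the NaOH:CO2 mole ratio is 2:1, so n(CO2) = 0.0059753 × 1/2 = 0.0029876 mol.
Mass of CO2 = 0.0029876 mol × 44.01 g/mol = 0.13149 g.

0.1315 g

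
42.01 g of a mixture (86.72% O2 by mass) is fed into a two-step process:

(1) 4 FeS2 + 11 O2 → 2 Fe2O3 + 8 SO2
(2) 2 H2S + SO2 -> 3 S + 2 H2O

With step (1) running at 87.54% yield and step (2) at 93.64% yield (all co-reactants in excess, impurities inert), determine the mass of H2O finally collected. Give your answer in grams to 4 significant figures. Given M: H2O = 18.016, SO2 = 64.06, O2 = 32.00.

Pure O2 = 42.01 × 0.8672 = 36.431 g.
n(O2) = 36.431 / 32.00 = 1.1385 mol.
Step 1 (O2:SO2 = 11:8): theoretical n(SO2) = 0.82798 mol; at 87.54% yield, n(SO2) = 0.72481 mol.
Step 2 (SO2:H2O = 1:2): theoretical n(H2O) = 1.4496 mol, so theoretical mass = 1.4496 × 18.016 = 26.116 g.
At 93.64% yield, actual mass of H2O = 26.116 × 0.9364 = 24.455 g.

24.46 g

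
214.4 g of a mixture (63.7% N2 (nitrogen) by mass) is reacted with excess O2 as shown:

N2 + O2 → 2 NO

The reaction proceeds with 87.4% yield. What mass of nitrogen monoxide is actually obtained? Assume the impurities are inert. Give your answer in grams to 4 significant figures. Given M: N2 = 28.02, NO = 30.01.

Pure N2 available = 214.4 g × 0.637 = 136.57 g.
n(N2) = 136.57 g / 28.02 g/mol = 4.8741 mol.
From the equation the N2:NO mole ratio is 1:2, so n(NO) = 4.8741 × 2/1 = 9.7482 mol.
Mass of NO = 9.7482 mol × 30.01 g/mol = 292.54 g.
Actual mass collected = 292.54 g × 0.874 = 255.68 g.

255.7 g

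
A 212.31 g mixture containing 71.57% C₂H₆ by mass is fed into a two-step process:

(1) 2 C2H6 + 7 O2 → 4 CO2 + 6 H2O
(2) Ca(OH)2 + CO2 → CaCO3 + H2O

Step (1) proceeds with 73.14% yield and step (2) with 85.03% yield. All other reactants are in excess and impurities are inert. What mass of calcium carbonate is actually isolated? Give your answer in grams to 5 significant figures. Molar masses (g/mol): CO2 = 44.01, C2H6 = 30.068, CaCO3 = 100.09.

Pure C2H6 = 212.31 × 0.7157 = 151.950 g.
n(C2H6) = 151.950 / 30.068 = 5.05355 mol.
Step 1 (C2H6:CO2 = 2:4): theoretical n(CO2) = 10.1071 mol; at 73.14% yield, n(CO2) = 7.39234 mol.
Step 2 (CO2:CaCO3 = 1:1): theoretical n(CaCO3) = 7.39234 mol, so theoretical mass = 7.39234 × 100.09 = 739.899 g.
At 85.03% yield, actual mass of CaCO3 = 739.899 × 0.8503 = 629.136 g.

629.14 g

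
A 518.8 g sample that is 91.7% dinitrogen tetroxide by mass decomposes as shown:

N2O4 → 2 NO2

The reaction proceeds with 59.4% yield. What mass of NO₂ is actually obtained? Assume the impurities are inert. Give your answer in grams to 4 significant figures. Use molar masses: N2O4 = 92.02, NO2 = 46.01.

282.6 g

Pure N2O4 available = 518.8 g × 0.917 = 475.74 g.
n(N2O4) = 475.74 g / 92.02 g/mol = 5.1700 mol.
From the equation the N2O4:NO2 mole ratio is 1:2, so n(NO2) = 5.1700 × 2/1 = 10.340 mol.
Mass of NO2 = 10.340 mol × 46.01 g/mol = 475.74 g.
Actual mass collected = 475.74 g × 0.594 = 282.59 g.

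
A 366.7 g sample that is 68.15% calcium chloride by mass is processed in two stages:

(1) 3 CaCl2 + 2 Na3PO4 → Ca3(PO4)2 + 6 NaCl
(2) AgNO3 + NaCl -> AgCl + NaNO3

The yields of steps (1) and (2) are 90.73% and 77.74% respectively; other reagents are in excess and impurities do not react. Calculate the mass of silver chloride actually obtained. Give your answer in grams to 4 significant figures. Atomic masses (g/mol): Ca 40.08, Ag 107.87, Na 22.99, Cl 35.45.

455.3 g

Pure CaCl2 = 366.7 × 0.6815 = 249.91 g.
M(CaCl2) = 40.08 + 2(35.45) = 110.98 g/mol.
M(AgCl) = 107.87 + 35.45 = 143.32 g/mol.
n(CaCl2) = 249.91 / 110.98 = 2.2518 mol.
Step 1 (CaCl2:NaCl = 3:6): theoretical n(NaCl) = 4.5036 mol; at 90.73% yield, n(NaCl) = 4.0861 mol.
Step 2 (NaCl:AgCl = 1:1): theoretical n(AgCl) = 4.0861 mol, so theoretical mass = 4.0861 × 143.32 = 585.63 g.
At 77.74% yield, actual mass of AgCl = 585.63 × 0.7774 = 455.27 g.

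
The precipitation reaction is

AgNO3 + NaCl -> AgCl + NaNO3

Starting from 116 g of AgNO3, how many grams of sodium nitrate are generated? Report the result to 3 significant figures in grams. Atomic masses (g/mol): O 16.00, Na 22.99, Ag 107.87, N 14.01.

M(AgNO3) = 107.87 + 14.01 + 3(16.00) = 169.88 g/mol.
M(NaNO3) = 22.99 + 14.01 + 3(16.00) = 85.00 g/mol.
n(AgNO3) = 116.0 g / 169.88 g/mol = 0.6828 mol.
From the equation the AgNO3:NaNO3 mole ratio is 1:1, so n(NaNO3) = 0.6828 × 1/1 = 0.6828 mol.
Mass of NaNO3 = 0.6828 mol × 85.00 g/mol = 58.04 g.

58.0 g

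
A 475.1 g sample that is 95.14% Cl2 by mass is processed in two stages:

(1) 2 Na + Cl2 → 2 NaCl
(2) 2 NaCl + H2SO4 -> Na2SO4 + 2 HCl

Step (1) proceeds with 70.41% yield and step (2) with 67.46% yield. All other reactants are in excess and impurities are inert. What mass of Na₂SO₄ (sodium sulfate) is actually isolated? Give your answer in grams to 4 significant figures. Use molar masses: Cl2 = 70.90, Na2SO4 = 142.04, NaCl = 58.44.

Pure Cl2 = 475.1 × 0.9514 = 452.01 g.
n(Cl2) = 452.01 / 70.90 = 6.3753 mol.
Step 1 (Cl2:NaCl = 1:2): theoretical n(NaCl) = 12.751 mol; at 70.41% yield, n(NaCl) = 8.9777 mol.
Step 2 (NaCl:Na2SO4 = 2:1): theoretical n(Na2SO4) = 4.4889 mol, so theoretical mass = 4.4889 × 142.04 = 637.60 g.
At 67.46% yield, actual mass of Na2SO4 = 637.60 × 0.6746 = 430.12 g.

430.1 g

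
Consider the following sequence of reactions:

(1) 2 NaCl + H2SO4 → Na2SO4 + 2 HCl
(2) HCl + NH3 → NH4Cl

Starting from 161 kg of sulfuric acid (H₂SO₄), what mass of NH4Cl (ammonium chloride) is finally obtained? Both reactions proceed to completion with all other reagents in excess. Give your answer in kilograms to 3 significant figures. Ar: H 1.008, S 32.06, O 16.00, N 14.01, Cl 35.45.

M(H2SO4) = 2(1.008) + 32.06 + 4(16.00) = 98.076 g/mol.
M(NH4Cl) = 14.01 + 4(1.008) + 35.45 = 53.492 g/mol.
161 kg = 161000 g.
n(H2SO4) = 161000 / 98.076 = 1642 mol.
Step 1 gives a 1:2 ratio of H2SO4 to HCl, so n(HCl) = 3283 mol.
In step 2 the HCl:NH4Cl ratio is 1:1, so n(NH4Cl) = 3283 mol.
Mass of NH4Cl = 3283 × 53.492 = 175600 g = 176 kg.

176 kg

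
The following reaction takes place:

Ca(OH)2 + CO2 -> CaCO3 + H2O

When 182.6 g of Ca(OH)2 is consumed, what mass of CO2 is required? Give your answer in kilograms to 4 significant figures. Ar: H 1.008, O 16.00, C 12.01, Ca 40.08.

M(Ca(OH)2) = 40.08 + 2(16.00) + 2(1.008) = 74.096 g/mol.
M(CO2) = 12.01 + 2(16.00) = 44.01 g/mol.
n(Ca(OH)2) = 182.60 g / 74.096 g/mol = 2.4644 mol.
From the equation the Ca(OH)2:CO2 mole ratio is 1:1, so n(CO2) = 2.4644 × 1/1 = 2.4644 mol.
Mass of CO2 = 2.4644 mol × 44.01 g/mol = 108.46 g.
Converting to kg: 108.46 g = 0.1085 kg.

0.1085 kg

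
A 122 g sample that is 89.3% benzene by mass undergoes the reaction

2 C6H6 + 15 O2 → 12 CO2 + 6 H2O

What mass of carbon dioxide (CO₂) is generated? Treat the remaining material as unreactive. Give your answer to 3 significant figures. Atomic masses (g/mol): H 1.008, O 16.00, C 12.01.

368 g

Mass of pure C6H6 = 122 g × 0.893 = 108.9 g.
M(C6H6) = 6(12.01) + 6(1.008) = 78.108 g/mol.
M(CO2) = 12.01 + 2(16.00) = 44.01 g/mol.
n(C6H6) = 108.9 g / 78.108 g/mol = 1.395 mol.
From the equation the C6H6:CO2 mole ratio is 2:12, so n(CO2) = 1.395 × 12/2 = 8.369 mol.
Mass of CO2 = 8.369 mol × 44.01 g/mol = 368.3 g.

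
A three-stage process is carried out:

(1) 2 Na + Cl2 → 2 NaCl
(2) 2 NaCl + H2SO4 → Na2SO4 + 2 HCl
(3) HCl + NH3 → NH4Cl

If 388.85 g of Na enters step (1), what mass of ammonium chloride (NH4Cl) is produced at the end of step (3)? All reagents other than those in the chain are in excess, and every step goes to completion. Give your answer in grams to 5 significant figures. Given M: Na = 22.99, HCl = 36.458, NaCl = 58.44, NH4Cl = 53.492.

904.76 g

n(Na) = 388.85 / 22.99 = 16.9139 mol.
Reaction (1): Na→NaCl ratio 2:2 ⇒ n(NaCl) = 16.9139 mol.
Reaction (2): NaCl→HCl ratio 2:2 ⇒ n(HCl) = 16.9139 mol.
Reaction (3): HCl→NH4Cl ratio 1:1 ⇒ n(NH4Cl) = 16.9139 mol.
Mass of NH4Cl = 16.9139 × 53.492 = 904.757 g.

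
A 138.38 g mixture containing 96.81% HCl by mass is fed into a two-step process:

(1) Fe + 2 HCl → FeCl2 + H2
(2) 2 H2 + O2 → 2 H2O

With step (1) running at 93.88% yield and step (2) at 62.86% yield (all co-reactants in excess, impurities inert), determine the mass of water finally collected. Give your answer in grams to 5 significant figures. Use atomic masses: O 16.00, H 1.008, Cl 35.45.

19.533 g

Pure HCl = 138.38 × 0.9681 = 133.966 g.
M(HCl) = 1.008 + 35.45 = 36.458 g/mol.
M(H2O) = 2(1.008) + 16.00 = 18.016 g/mol.
n(HCl) = 133.966 / 36.458 = 3.67452 mol.
Step 1 (HCl:H2 = 2:1): theoretical n(H2) = 1.83726 mol; at 93.88% yield, n(H2) = 1.72482 mol.
Step 2 (H2:H2O = 2:2): theoretical n(H2O) = 1.72482 mol, so theoretical mass = 1.72482 × 18.016 = 31.0744 g.
At 62.86% yield, actual mass of H2O = 31.0744 × 0.6286 = 19.5333 g.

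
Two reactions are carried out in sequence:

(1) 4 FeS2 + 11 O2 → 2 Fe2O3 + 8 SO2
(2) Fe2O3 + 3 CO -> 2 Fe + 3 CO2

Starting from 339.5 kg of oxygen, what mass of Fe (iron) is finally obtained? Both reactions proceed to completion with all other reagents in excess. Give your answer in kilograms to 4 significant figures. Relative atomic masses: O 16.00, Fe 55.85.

215.5 kg

M(O2) = 2(16.00) = 32.00 g/mol.
M(Fe) = 55.85 g/mol.
339.5 kg = 339500 g.
n(O2) = 339500 / 32.00 = 10609 mol.
Step 1 gives a 11:2 ratio of O2 to Fe2O3, so n(Fe2O3) = 1929.0 mol.
In step 2 the Fe2O3:Fe ratio is 1:2, so n(Fe) = 3858.0 mol.
Mass of Fe = 3858.0 × 55.85 = 215470 g = 215.5 kg.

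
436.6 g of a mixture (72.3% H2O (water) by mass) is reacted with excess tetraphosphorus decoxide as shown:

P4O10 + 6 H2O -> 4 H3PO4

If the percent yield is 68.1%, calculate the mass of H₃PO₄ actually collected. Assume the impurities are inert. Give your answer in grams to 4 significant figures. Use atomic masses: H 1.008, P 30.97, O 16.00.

779.5 g

Pure H2O available = 436.6 g × 0.723 = 315.66 g.
M(H2O) = 2(1.008) + 16.00 = 18.016 g/mol.
M(H3PO4) = 3(1.008) + 30.97 + 4(16.00) = 97.994 g/mol.
n(H2O) = 315.66 g / 18.016 g/mol = 17.521 mol.
From the equation the H2O:H3PO4 mole ratio is 6:4, so n(H3PO4) = 17.521 × 4/6 = 11.681 mol.
Mass of H3PO4 = 11.681 mol × 97.994 g/mol = 1144.6 g.
Actual mass collected = 1144.6 g × 0.681 = 779.51 g.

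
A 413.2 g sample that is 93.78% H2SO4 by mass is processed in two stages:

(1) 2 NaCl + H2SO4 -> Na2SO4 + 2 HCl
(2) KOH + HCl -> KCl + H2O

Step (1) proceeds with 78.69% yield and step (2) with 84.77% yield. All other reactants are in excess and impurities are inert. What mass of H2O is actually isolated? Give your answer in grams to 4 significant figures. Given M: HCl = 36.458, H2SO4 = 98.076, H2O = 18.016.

Pure H2SO4 = 413.2 × 0.9378 = 387.50 g.
n(H2SO4) = 387.50 / 98.076 = 3.9510 mol.
Step 1 (H2SO4:HCl = 1:2): theoretical n(HCl) = 7.9020 mol; at 78.69% yield, n(HCl) = 6.2181 mol.
Step 2 (HCl:H2O = 1:1): theoretical n(H2O) = 6.2181 mol, so theoretical mass = 6.2181 × 18.016 = 112.03 g.
At 84.77% yield, actual mass of H2O = 112.03 × 0.8477 = 94.964 g.

94.96 g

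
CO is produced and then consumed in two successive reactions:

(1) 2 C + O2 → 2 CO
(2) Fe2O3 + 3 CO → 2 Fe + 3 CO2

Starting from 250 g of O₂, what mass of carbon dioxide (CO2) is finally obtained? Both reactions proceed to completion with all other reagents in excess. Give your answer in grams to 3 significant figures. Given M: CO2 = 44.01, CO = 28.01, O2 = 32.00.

688 g

n(O2) = 250.0 / 32.00 = 7.812 mol.
Step 1 gives a 1:2 ratio of O2 to CO, so n(CO) = 15.62 mol.
In step 2 the CO:CO2 ratio is 3:3, so n(CO2) = 15.62 mol.
Mass of CO2 = 15.62 × 44.01 = 687.7 g.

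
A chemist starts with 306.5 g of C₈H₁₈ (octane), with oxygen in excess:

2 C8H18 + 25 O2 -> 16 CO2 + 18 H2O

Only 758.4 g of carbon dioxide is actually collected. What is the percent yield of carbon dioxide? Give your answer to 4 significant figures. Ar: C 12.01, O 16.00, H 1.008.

80.28 %

M(C8H18) = 8(12.01) + 18(1.008) = 114.224 g/mol.
M(CO2) = 12.01 + 2(16.00) = 44.01 g/mol.
n(C8H18) = 306.50 g / 114.224 g/mol = 2.6833 mol.
From the equation the C8H18:CO2 mole ratio is 2:16, so n(CO2) = 2.6833 × 16/2 = 21.467 mol.
Mass of CO2 = 21.467 mol × 44.01 g/mol = 944.74 g.
This is the theoretical yield. Percent yield = 758.4 g / 944.74 g × 100% = 80.276%.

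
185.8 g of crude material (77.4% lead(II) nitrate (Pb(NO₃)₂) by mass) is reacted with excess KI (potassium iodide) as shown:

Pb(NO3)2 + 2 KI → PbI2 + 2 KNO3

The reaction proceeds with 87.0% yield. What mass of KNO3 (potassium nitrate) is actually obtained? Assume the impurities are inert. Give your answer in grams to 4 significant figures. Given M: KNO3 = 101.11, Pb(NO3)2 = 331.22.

Pure Pb(NO3)2 available = 185.8 g × 0.774 = 143.81 g.
n(Pb(NO3)2) = 143.81 g / 331.22 g/mol = 0.43418 mol.
From the equation the Pb(NO3)2:KNO3 mole ratio is 1:2, so n(KNO3) = 0.43418 × 2/1 = 0.86836 mol.
Mass of KNO3 = 0.86836 mol × 101.11 g/mol = 87.800 g.
Actual mass collected = 87.800 g × 0.870 = 76.386 g.

76.39 g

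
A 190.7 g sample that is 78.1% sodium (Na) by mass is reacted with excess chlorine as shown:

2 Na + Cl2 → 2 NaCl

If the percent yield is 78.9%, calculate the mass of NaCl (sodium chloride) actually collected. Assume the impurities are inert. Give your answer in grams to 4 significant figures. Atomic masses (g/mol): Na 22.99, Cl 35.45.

298.7 g

Pure Na available = 190.7 g × 0.781 = 148.94 g.
M(Na) = 22.99 g/mol.
M(NaCl) = 22.99 + 35.45 = 58.44 g/mol.
n(Na) = 148.94 g / 22.99 g/mol = 6.4783 mol.
From the equation the Na:NaCl mole ratio is 2:2, so n(NaCl) = 6.4783 × 2/2 = 6.4783 mol.
Mass of NaCl = 6.4783 mol × 58.44 g/mol = 378.59 g.
Actual mass collected = 378.59 g × 0.789 = 298.71 g.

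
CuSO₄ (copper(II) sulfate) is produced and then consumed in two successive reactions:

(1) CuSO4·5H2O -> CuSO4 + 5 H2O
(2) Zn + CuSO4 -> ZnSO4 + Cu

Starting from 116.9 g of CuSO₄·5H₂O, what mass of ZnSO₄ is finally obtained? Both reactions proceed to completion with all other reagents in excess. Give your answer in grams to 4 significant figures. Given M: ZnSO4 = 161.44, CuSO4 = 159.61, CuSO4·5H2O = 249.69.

75.58 g

n(CuSO4·5H2O) = 116.90 / 249.69 = 0.46818 mol.
Step 1 gives a 1:1 ratio of CuSO4·5H2O to CuSO4, so n(CuSO4) = 0.46818 mol.
In step 2 the CuSO4:ZnSO4 ratio is 1:1, so n(ZnSO4) = 0.46818 mol.
Mass of ZnSO4 = 0.46818 × 161.44 = 75.583 g.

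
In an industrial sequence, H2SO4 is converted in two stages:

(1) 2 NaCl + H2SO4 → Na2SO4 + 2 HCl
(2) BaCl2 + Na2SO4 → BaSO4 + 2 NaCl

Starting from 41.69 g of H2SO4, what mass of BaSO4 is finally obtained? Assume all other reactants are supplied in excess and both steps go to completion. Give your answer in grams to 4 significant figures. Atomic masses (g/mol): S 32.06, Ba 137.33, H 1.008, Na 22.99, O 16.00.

M(H2SO4) = 2(1.008) + 32.06 + 4(16.00) = 98.076 g/mol.
M(BaSO4) = 137.33 + 32.06 + 4(16.00) = 233.39 g/mol.
n(H2SO4) = 41.690 / 98.076 = 0.42508 mol.
Step 1 gives a 1:1 ratio of H2SO4 to Na2SO4, so n(Na2SO4) = 0.42508 mol.
In step 2 the Na2SO4:BaSO4 ratio is 1:1, so n(BaSO4) = 0.42508 mol.
Mass of BaSO4 = 0.42508 × 233.39 = 99.209 g.

99.21 g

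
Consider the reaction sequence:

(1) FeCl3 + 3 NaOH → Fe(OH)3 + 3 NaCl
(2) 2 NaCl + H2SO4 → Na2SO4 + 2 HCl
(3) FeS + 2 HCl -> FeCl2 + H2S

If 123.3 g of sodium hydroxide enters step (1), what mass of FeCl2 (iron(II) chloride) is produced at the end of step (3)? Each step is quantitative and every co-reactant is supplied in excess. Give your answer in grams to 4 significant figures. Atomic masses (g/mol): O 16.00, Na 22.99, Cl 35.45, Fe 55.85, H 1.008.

M(NaOH) = 22.99 + 16.00 + 1.008 = 39.998 g/mol.
M(FeCl2) = 55.85 + 2(35.45) = 126.75 g/mol.
n(NaOH) = 123.3 / 39.998 = 3.0827 mol.
Reaction (1): NaOH→NaCl ratio 3:3 ⇒ n(NaCl) = 3.0827 mol.
Reaction (2): NaCl→HCl ratio 2:2 ⇒ n(HCl) = 3.0827 mol.
Reaction (3): HCl→FeCl2 ratio 2:1 ⇒ n(FeCl2) = 1.5413 mol.
Mass of FeCl2 = 1.5413 × 126.75 = 195.36 g.

195.4 g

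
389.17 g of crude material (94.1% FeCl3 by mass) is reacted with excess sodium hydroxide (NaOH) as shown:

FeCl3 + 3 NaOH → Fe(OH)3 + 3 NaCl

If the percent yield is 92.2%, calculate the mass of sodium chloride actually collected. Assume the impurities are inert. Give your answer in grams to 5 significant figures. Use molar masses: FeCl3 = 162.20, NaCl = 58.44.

364.96 g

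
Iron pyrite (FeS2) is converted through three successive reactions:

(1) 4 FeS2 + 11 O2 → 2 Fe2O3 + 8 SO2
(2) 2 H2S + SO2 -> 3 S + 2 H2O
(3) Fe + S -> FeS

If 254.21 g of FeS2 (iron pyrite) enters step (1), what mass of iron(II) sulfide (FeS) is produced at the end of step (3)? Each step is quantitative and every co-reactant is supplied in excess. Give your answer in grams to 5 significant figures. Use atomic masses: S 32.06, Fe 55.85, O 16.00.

M(FeS2) = 55.85 + 2(32.06) = 119.97 g/mol.
M(FeS) = 55.85 + 32.06 = 87.91 g/mol.
n(FeS2) = 254.21 / 119.97 = 2.11895 mol.
Reaction (1): FeS2→SO2 ratio 4:8 ⇒ n(SO2) = 4.23789 mol.
Reaction (2): SO2→S ratio 1:3 ⇒ n(S) = 12.7137 mol.
Reaction (3): S→FeS ratio 1:1 ⇒ n(FeS) = 12.7137 mol.
Mass of FeS = 12.7137 × 87.91 = 1117.66 g.

1117.7 g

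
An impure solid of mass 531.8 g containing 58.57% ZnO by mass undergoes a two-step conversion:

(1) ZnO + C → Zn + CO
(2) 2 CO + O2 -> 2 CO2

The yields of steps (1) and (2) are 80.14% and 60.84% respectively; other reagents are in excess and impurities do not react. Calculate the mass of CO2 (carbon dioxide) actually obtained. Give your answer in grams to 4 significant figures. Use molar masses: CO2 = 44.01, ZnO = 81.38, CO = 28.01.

82.13 g

Pure ZnO = 531.8 × 0.5857 = 311.48 g.
n(ZnO) = 311.48 / 81.38 = 3.8274 mol.
Step 1 (ZnO:CO = 1:1): theoretical n(CO) = 3.8274 mol; at 80.14% yield, n(CO) = 3.0673 mol.
Step 2 (CO:CO2 = 2:2): theoretical n(CO2) = 3.0673 mol, so theoretical mass = 3.0673 × 44.01 = 134.99 g.
At 60.84% yield, actual mass of CO2 = 134.99 × 0.6084 = 82.129 g.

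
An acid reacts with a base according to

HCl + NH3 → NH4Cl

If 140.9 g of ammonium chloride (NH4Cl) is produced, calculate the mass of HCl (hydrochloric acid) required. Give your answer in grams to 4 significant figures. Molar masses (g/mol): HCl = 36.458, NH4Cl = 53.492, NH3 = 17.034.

n(NH4Cl) = 140.90 g / 53.492 g/mol = 2.6340 mol.
From the equation the NH4Cl:HCl mole ratio is 1:1, so n(HCl) = 2.6340 × 1/1 = 2.6340 mol.
Mass of HCl = 2.6340 mol × 36.458 g/mol = 96.032 g.

96.03 g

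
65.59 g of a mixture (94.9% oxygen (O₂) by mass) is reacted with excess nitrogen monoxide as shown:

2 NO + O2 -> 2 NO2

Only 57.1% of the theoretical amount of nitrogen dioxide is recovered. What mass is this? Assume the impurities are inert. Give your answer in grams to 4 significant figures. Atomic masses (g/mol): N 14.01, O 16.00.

102.2 g

Pure O2 available = 65.59 g × 0.949 = 62.245 g.
M(O2) = 2(16.00) = 32.00 g/mol.
M(NO2) = 14.01 + 2(16.00) = 46.01 g/mol.
n(O2) = 62.245 g / 32.00 g/mol = 1.9452 mol.
From the equation the O2:NO2 mole ratio is 1:2, so n(NO2) = 1.9452 × 2/1 = 3.8903 mol.
Mass of NO2 = 3.8903 mol × 46.01 g/mol = 178.99 g.
Actual mass collected = 178.99 g × 0.571 = 102.21 g.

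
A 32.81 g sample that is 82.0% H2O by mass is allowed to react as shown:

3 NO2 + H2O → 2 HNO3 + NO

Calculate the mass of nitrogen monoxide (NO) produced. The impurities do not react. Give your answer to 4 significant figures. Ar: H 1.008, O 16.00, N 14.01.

Mass of pure H2O = 32.81 g × 0.820 = 26.904 g.
M(H2O) = 2(1.008) + 16.00 = 18.016 g/mol.
M(NO) = 14.01 + 16.00 = 30.01 g/mol.
n(H2O) = 26.904 g / 18.016 g/mol = 1.4934 mol.
From the equation the H2O:NO mole ratio is 1:1, so n(NO) = 1.4934 × 1/1 = 1.4934 mol.
Mass of NO = 1.4934 mol × 30.01 g/mol = 44.815 g.

44.82 g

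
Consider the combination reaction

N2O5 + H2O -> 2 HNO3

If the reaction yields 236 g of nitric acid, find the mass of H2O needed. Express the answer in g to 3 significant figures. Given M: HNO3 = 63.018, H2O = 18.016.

33.7 g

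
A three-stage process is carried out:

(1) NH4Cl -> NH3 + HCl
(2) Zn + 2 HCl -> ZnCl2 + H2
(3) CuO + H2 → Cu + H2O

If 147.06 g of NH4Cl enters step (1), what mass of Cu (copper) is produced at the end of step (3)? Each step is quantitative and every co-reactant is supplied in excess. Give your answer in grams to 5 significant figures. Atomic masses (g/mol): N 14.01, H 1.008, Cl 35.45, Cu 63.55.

87.356 g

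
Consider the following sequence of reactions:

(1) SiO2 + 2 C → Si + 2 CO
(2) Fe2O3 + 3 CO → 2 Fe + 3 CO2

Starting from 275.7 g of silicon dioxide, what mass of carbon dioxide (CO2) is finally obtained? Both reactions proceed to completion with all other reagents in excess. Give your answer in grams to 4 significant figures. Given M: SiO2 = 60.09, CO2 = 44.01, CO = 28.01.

403.8 g

n(SiO2) = 275.70 / 60.09 = 4.5881 mol.
Step 1 gives a 1:2 ratio of SiO2 to CO, so n(CO) = 9.1762 mol.
In step 2 the CO:CO2 ratio is 3:3, so n(CO2) = 9.1762 mol.
Mass of CO2 = 9.1762 × 44.01 = 403.85 g.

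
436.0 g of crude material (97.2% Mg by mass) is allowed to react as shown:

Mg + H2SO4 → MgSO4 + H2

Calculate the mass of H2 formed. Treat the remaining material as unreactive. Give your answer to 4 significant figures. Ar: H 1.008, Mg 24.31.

35.14 g

Mass of pure Mg = 436.0 g × 0.972 = 423.79 g.
M(Mg) = 24.31 g/mol.
M(H2) = 2(1.008) = 2.016 g/mol.
n(Mg) = 423.79 g / 24.31 g/mol = 17.433 mol.
From the equation the Mg:H2 mole ratio is 1:1, so n(H2) = 17.433 × 1/1 = 17.433 mol.
Mass of H2 = 17.433 mol × 2.016 g/mol = 35.145 g.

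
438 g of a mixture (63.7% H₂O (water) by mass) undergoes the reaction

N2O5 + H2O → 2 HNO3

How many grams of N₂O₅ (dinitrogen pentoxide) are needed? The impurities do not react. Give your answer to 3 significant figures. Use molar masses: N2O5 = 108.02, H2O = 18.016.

Mass of pure H2O = 438 g × 0.637 = 279.0 g.
n(H2O) = 279.0 g / 18.016 g/mol = 15.49 mol.
From the equation the H2O:N2O5 mole ratio is 1:1, so n(N2O5) = 15.49 × 1/1 = 15.49 mol.
Mass of N2O5 = 15.49 mol × 108.02 g/mol = 1673 g.

1670 g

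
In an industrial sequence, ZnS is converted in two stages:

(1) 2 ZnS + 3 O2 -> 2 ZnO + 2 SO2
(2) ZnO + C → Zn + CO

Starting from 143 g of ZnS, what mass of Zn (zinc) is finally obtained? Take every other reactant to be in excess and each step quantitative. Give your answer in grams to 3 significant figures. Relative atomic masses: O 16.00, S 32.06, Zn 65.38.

M(ZnS) = 65.38 + 32.06 = 97.44 g/mol.
M(Zn) = 65.38 g/mol.
n(ZnS) = 143.0 / 97.44 = 1.468 mol.
Step 1 gives a 2:2 ratio of ZnS to ZnO, so n(ZnO) = 1.468 mol.
In step 2 the ZnO:Zn ratio is 1:1, so n(Zn) = 1.468 mol.
Mass of Zn = 1.468 × 65.38 = 95.95 g.

95.9 g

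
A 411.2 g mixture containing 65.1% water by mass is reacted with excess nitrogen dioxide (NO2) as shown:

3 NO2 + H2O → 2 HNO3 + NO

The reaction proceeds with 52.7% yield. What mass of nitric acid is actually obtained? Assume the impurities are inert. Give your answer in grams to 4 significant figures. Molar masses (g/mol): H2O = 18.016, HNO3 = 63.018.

Pure H2O available = 411.2 g × 0.651 = 267.69 g.
n(H2O) = 267.69 g / 18.016 g/mol = 14.859 mol.
From the equation the H2O:HNO3 mole ratio is 1:2, so n(HNO3) = 14.859 × 2/1 = 29.717 mol.
Mass of HNO3 = 29.717 mol × 63.018 g/mol = 1872.7 g.
Actual mass collected = 1872.7 g × 0.527 = 986.92 g.

986.9 g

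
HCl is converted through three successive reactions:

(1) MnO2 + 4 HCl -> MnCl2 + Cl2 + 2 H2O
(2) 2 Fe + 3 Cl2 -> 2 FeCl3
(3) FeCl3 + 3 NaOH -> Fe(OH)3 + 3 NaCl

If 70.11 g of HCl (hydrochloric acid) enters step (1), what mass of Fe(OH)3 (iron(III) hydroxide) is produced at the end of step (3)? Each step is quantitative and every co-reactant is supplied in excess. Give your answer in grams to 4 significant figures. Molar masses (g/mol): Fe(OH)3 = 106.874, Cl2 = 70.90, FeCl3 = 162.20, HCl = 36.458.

n(HCl) = 70.11 / 36.458 = 1.9230 mol.
Reaction (1): HCl→Cl2 ratio 4:1 ⇒ n(Cl2) = 0.48076 mol.
Reaction (2): Cl2→FeCl3 ratio 3:2 ⇒ n(FeCl3) = 0.32051 mol.
Reaction (3): FeCl3→Fe(OH)3 ratio 1:1 ⇒ n(Fe(OH)3) = 0.32051 mol.
Mass of Fe(OH)3 = 0.32051 × 106.874 = 34.254 g.

34.25 g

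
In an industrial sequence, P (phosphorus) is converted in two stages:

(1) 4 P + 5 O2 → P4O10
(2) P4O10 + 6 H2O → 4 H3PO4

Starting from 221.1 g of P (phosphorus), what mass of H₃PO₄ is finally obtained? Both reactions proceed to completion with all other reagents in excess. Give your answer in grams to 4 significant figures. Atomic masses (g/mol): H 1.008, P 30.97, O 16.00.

M(P) = 30.97 g/mol.
M(H3PO4) = 3(1.008) + 30.97 + 4(16.00) = 97.994 g/mol.
n(P) = 221.10 / 30.97 = 7.1392 mol.
Step 1 gives a 4:1 ratio of P to P4O10, so n(P4O10) = 1.7848 mol.
In step 2 the P4O10:H3PO4 ratio is 1:4, so n(H3PO4) = 7.1392 mol.
Mass of H3PO4 = 7.1392 × 97.994 = 699.60 g.

699.6 g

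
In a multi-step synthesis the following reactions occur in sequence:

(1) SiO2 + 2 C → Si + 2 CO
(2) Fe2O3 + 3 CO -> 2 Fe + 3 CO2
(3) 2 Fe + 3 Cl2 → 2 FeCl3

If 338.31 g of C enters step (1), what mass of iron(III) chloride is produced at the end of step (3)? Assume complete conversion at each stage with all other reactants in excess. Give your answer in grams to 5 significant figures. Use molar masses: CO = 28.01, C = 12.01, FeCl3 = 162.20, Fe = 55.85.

3046.0 g

n(C) = 338.31 / 12.01 = 28.1690 mol.
Reaction (1): C→CO ratio 2:2 ⇒ n(CO) = 28.1690 mol.
Reaction (2): CO→Fe ratio 3:2 ⇒ n(Fe) = 18.7794 mol.
Reaction (3): Fe→FeCl3 ratio 2:2 ⇒ n(FeCl3) = 18.7794 mol.
Mass of FeCl3 = 18.7794 × 162.20 = 3046.01 g.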